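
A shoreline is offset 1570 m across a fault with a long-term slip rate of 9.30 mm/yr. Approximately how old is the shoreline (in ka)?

age = offset / rate = 1570 m / (9.30 mm/yr) = 169000 yr = 169 ka

169 ka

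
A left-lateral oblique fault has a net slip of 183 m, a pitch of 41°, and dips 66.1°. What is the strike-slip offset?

138 m

strike-slip = net slip × cos(rake) = 183 m × cos(41°) = 138 m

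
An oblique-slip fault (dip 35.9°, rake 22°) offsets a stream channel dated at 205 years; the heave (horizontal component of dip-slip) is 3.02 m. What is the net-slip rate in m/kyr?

dip-slip = heave / cos(dip) = 3.02 / cos(35.9°) = 3.728 m
net slip = dip-slip / sin(rake) = 3.728 / sin(22°) = 9.952 m
rate = 9.952 m / 205 years = 0.0485 m/yr = 48.5 m/kyr

48.5 m/kyr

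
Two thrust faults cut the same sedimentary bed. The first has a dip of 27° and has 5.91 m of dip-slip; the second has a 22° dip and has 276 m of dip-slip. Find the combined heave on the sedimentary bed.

heave_A = 5.91 × cos(27°) = 5.266 m
heave_B = 276 × cos(22°) = 255.9 m
total = 5.266 + 255.9 = 261 m

261 m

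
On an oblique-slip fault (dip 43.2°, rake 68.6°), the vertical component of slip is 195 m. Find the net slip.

dip-slip = throw / sin(dip) = 195 / sin(43.2°) = 284.9 m
net slip = dip-slip / sin(rake) = 284.9 / sin(68.6°) = 306 m

306 m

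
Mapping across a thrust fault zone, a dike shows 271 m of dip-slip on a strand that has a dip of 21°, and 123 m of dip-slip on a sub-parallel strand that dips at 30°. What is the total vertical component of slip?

throw_A = 271 × sin(21°) = 97.12 m
throw_B = 123 × sin(30°) = 61.50 m
total = 97.12 + 61.50 = 159 m

159 m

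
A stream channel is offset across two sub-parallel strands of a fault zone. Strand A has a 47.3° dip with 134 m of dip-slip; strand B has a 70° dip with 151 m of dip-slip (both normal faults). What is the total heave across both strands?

heave_A = 134 × cos(47.3°) = 90.87 m
heave_B = 151 × cos(70°) = 51.65 m
total = 90.87 + 51.65 = 143 m

143 m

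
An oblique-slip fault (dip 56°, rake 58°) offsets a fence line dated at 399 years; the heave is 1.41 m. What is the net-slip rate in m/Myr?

dip-slip = heave / cos(dip) = 1.41 / cos(56°) = 2.521 m
net slip = dip-slip / sin(rake) = 2.521 / sin(58°) = 2.973 m
rate = 2.973 m / 399 years = 0.00745 m/yr = 7450 m/Myr

7450 m/Myr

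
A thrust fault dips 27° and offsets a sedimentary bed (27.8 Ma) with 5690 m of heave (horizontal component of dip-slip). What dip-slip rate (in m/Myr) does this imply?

230 m/Myr

dip-slip = heave / cos(dip) = 5690 m / cos(27°) = 6386 m
rate = 6386 m / 27.8 Ma = 0.000230 m/yr = 230 m/Myr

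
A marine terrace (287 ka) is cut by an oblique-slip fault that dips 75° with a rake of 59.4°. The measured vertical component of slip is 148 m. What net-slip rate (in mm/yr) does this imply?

dip-slip = throw / sin(dip) = 148 / sin(75°) = 153.2 m
net slip = dip-slip / sin(rake) = 153.2 / sin(59.4°) = 178 m
rate = 178 m / 287 ka = 0.000620 m/yr = 0.620 mm/yr

0.620 mm/yr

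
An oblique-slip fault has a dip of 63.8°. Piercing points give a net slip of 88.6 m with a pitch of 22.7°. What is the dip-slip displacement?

dip-slip = net slip × sin(rake) = 88.6 m × sin(22.7°) = 34.2 m

34.2 m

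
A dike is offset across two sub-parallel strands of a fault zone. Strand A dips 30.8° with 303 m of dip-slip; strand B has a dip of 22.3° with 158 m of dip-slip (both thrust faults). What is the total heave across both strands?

406 m

heave_A = 303 × cos(30.8°) = 260.3 m
heave_B = 158 × cos(22.3°) = 146.2 m
total = 260.3 + 146.2 = 406 m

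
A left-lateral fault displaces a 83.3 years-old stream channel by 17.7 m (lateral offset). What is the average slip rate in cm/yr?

rate = 17.7 m / 83.3 years = 0.212 m/yr = 21.2 cm/yr

21.2 cm/yr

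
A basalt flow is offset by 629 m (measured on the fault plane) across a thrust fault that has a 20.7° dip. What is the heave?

588 m

heave = dip-slip × cos(dip) = 629 m × cos(20.7°) = 588 m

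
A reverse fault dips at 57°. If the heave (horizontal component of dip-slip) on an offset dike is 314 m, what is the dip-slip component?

577 m

dip-slip = heave / cos(dip) = 314 / cos(57°) = 577 m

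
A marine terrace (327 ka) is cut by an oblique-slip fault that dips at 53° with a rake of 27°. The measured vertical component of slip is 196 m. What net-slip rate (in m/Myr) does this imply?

1650 m/Myr

dip-slip = throw / sin(dip) = 196 / sin(53°) = 245.4 m
net slip = dip-slip / sin(rake) = 245.4 / sin(27°) = 540.6 m
rate = 540.6 m / 327 ka = 0.00165 m/yr = 1650 m/Myr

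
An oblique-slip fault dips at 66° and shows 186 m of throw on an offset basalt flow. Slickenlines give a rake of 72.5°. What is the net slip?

213 m

dip-slip = throw / sin(dip) = 186 / sin(66°) = 203.6 m
net slip = dip-slip / sin(rake) = 203.6 / sin(72.5°) = 213 m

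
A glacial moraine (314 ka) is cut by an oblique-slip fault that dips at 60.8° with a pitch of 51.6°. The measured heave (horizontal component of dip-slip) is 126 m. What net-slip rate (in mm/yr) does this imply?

dip-slip = heave / cos(dip) = 126 / cos(60.8°) = 258.3 m
net slip = dip-slip / sin(rake) = 258.3 / sin(51.6°) = 329.6 m
rate = 329.6 m / 314 ka = 0.00105 m/yr = 1.05 mm/yr

1.05 mm/yr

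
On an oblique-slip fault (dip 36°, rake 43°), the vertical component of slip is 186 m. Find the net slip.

dip-slip = throw / sin(dip) = 186 / sin(36°) = 316.4 m
net slip = dip-slip / sin(rake) = 316.4 / sin(43°) = 464 m

464 m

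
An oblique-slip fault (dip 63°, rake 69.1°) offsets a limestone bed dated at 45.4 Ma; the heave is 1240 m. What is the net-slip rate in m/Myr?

dip-slip = heave / cos(dip) = 1240 / cos(63°) = 2731 m
net slip = dip-slip / sin(rake) = 2731 / sin(69.1°) = 2924 m
rate = 2924 m / 45.4 Ma = 0.0000644 m/yr = 64.4 m/Myr

64.4 m/Myr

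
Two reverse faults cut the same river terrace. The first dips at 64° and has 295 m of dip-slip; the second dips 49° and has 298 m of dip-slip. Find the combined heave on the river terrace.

heave_A = 295 × cos(64°) = 129.3 m
heave_B = 298 × cos(49°) = 195.5 m
total = 129.3 + 195.5 = 325 m

325 m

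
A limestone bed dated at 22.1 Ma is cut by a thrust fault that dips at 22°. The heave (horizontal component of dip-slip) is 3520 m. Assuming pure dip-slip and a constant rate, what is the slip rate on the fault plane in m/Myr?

172 m/Myr

dip-slip = heave / cos(dip) = 3520 m / cos(22°) = 3796 m
rate = 3796 m / 22.1 Ma = 0.000172 m/yr = 172 m/Myr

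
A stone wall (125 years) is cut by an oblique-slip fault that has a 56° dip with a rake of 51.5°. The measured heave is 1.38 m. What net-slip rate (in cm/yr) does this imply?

2.52 cm/yr

dip-slip = heave / cos(dip) = 1.38 / cos(56°) = 2.468 m
net slip = dip-slip / sin(rake) = 2.468 / sin(51.5°) = 3.153 m
rate = 3.153 m / 125 years = 0.0252 m/yr = 2.52 cm/yr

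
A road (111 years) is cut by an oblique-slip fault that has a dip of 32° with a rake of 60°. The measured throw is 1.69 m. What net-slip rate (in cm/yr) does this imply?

dip-slip = throw / sin(dip) = 1.69 / sin(32°) = 3.189 m
net slip = dip-slip / sin(rake) = 3.189 / sin(60°) = 3.683 m
rate = 3.683 m / 111 years = 0.0332 m/yr = 3.32 cm/yr

3.32 cm/yr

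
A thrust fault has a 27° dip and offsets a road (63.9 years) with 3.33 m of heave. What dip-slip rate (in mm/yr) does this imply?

dip-slip = heave / cos(dip) = 3.33 m / cos(27°) = 3.737 m
rate = 3.737 m / 63.9 years = 0.0585 m/yr = 58.5 mm/yr

58.5 mm/yr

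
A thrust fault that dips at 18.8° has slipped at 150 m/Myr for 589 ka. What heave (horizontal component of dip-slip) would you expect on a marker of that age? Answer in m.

dip-slip = rate × time = 150 m/Myr × 589 ka = 88.35 m
heave = dip-slip × cos(dip) = 88.35 × cos(18.8°) = 83.6 m

83.6 m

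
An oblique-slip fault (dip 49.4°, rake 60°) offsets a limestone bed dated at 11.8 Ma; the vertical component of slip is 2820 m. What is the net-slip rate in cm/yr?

0.0363 cm/yr

dip-slip = throw / sin(dip) = 2820 / sin(49.4°) = 3714 m
net slip = dip-slip / sin(rake) = 3714 / sin(60°) = 4289 m
rate = 4289 m / 11.8 Ma = 0.000363 m/yr = 0.0363 cm/yr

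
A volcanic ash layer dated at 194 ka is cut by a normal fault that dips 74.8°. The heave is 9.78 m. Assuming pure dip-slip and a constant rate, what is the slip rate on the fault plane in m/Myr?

dip-slip = heave / cos(dip) = 9.78 m / cos(74.8°) = 37.30 m
rate = 37.30 m / 194 ka = 0.000192 m/yr = 192 m/Myr

192 m/Myr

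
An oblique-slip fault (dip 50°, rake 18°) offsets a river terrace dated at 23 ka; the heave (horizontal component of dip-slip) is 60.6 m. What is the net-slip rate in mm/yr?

13.3 mm/yr

dip-slip = heave / cos(dip) = 60.6 / cos(50°) = 94.28 m
net slip = dip-slip / sin(rake) = 94.28 / sin(18°) = 305.1 m
rate = 305.1 m / 23 ka = 0.0133 m/yr = 13.3 mm/yr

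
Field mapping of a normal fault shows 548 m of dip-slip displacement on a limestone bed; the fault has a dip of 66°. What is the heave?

heave = dip-slip × cos(dip) = 548 m × cos(66°) = 223 m

223 m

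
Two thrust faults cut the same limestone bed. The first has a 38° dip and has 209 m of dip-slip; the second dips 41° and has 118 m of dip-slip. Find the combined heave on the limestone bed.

254 m

heave_A = 209 × cos(38°) = 164.7 m
heave_B = 118 × cos(41°) = 89.06 m
total = 164.7 + 89.06 = 254 m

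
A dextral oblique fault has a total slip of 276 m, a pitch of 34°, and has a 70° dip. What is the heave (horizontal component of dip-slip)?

dip-slip = net slip × sin(rake) = 276 m × sin(34°) = 154.3 m
heave = dip-slip × cos(dip) = 154.3 × cos(70°) = 52.8 m

52.8 m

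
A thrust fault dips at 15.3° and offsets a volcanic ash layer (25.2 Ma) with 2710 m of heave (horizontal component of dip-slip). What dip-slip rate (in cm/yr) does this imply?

0.0111 cm/yr

dip-slip = heave / cos(dip) = 2710 m / cos(15.3°) = 2810 m
rate = 2810 m / 25.2 Ma = 0.000111 m/yr = 0.0111 cm/yr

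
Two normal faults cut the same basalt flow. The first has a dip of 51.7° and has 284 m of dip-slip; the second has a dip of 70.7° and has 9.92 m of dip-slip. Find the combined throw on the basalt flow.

232 m

throw_A = 284 × sin(51.7°) = 222.9 m
throw_B = 9.92 × sin(70.7°) = 9.363 m
total = 222.9 + 9.363 = 232 m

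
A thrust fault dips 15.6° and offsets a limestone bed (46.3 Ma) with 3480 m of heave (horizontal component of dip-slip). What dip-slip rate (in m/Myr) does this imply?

78 m/Myr

dip-slip = heave / cos(dip) = 3480 m / cos(15.6°) = 3613 m
rate = 3613 m / 46.3 Ma = 0.0000780 m/yr = 78 m/Myr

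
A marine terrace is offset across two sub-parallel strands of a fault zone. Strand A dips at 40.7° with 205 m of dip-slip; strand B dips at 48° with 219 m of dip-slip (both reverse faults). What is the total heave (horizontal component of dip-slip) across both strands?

heave_A = 205 × cos(40.7°) = 155.4 m
heave_B = 219 × cos(48°) = 146.5 m
total = 155.4 + 146.5 = 302 m

302 m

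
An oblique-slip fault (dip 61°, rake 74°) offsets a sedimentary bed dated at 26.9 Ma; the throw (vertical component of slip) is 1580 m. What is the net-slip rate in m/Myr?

dip-slip = throw / sin(dip) = 1580 / sin(61°) = 1806 m
net slip = dip-slip / sin(rake) = 1806 / sin(74°) = 1879 m
rate = 1879 m / 26.9 Ma = 0.0000699 m/yr = 69.9 m/Myr

69.9 m/Myr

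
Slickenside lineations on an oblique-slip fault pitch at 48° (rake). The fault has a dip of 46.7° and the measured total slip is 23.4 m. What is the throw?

12.7 m

dip-slip = net slip × sin(rake) = 23.4 m × sin(48°) = 17.39 m
throw = dip-slip × sin(dip) = 17.39 × sin(46.7°) = 12.7 m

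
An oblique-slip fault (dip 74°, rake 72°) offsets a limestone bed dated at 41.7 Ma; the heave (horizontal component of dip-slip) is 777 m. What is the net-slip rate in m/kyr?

dip-slip = heave / cos(dip) = 777 / cos(74°) = 2819 m
net slip = dip-slip / sin(rake) = 2819 / sin(72°) = 2964 m
rate = 2964 m / 41.7 Ma = 0.0000711 m/yr = 0.0711 m/kyr

0.0711 m/kyr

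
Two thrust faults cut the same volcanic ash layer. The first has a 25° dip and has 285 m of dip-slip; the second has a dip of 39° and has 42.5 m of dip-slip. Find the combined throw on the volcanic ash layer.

throw_A = 285 × sin(25°) = 120.4 m
throw_B = 42.5 × sin(39°) = 26.75 m
total = 120.4 + 26.75 = 147 m

147 m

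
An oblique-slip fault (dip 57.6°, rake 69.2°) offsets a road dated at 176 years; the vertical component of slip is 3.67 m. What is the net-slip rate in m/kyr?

dip-slip = throw / sin(dip) = 3.67 / sin(57.6°) = 4.347 m
net slip = dip-slip / sin(rake) = 4.347 / sin(69.2°) = 4.650 m
rate = 4.650 m / 176 years = 0.0264 m/yr = 26.4 m/kyr

26.4 m/kyr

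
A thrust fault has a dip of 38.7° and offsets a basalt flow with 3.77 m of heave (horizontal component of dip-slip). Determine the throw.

throw = heave × tan(dip) = 3.77 × tan(38.7°) = 3.02 m

3.02 m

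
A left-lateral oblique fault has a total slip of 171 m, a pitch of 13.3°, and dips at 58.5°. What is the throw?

dip-slip = net slip × sin(rake) = 171 m × sin(13.3°) = 39.34 m
throw = dip-slip × sin(dip) = 39.34 × sin(58.5°) = 33.5 m

33.5 m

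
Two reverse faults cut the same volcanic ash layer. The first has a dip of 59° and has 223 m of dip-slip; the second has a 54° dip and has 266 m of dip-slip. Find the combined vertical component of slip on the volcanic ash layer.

406 m

throw_A = 223 × sin(59°) = 191.1 m
throw_B = 266 × sin(54°) = 215.2 m
total = 191.1 + 215.2 = 406 m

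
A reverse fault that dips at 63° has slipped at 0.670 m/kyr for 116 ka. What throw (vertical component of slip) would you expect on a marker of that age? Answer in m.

69.2 m

dip-slip = rate × time = 0.670 m/kyr × 116 ka = 77.72 m
throw = dip-slip × sin(dip) = 77.72 × sin(63°) = 69.2 m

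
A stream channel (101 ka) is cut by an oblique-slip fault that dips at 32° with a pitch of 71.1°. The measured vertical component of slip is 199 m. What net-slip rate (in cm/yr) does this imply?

dip-slip = throw / sin(dip) = 199 / sin(32°) = 375.5 m
net slip = dip-slip / sin(rake) = 375.5 / sin(71.1°) = 396.9 m
rate = 396.9 m / 101 ka = 0.00393 m/yr = 0.393 cm/yr

0.393 cm/yr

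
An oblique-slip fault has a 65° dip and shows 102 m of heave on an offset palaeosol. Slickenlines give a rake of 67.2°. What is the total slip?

262 m

dip-slip = heave / cos(dip) = 102 / cos(65°) = 241.4 m
net slip = dip-slip / sin(rake) = 241.4 / sin(67.2°) = 262 m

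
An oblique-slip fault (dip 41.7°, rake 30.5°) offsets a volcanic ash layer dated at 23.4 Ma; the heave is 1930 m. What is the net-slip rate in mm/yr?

dip-slip = heave / cos(dip) = 1930 / cos(41.7°) = 2585 m
net slip = dip-slip / sin(rake) = 2585 / sin(30.5°) = 5093 m
rate = 5093 m / 23.4 Ma = 0.000218 m/yr = 0.218 mm/yr

0.218 mm/yr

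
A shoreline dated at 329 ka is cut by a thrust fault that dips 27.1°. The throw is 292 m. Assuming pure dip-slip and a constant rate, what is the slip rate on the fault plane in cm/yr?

dip-slip = throw / sin(dip) = 292 m / sin(27.1°) = 641 m
rate = 641 m / 329 ka = 0.00195 m/yr = 0.195 cm/yr

0.195 cm/yr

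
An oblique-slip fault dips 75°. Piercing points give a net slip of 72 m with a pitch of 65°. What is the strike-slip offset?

strike-slip = net slip × cos(rake) = 72 m × cos(65°) = 30.4 m

30.4 m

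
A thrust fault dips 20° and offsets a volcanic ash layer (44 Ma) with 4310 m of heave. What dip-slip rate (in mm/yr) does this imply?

0.104 mm/yr

dip-slip = heave / cos(dip) = 4310 m / cos(20°) = 4587 m
rate = 4587 m / 44 Ma = 0.000104 m/yr = 0.104 mm/yr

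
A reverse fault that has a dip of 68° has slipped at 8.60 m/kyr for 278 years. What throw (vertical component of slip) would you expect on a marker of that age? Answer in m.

dip-slip = rate × time = 8.60 m/kyr × 278 years = 2.391 m
throw = dip-slip × sin(dip) = 2.391 × sin(68°) = 2.22 m

2.22 m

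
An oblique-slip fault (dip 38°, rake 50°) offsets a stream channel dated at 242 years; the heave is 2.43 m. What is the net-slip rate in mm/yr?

16.6 mm/yr

dip-slip = heave / cos(dip) = 2.43 / cos(38°) = 3.084 m
net slip = dip-slip / sin(rake) = 3.084 / sin(50°) = 4.026 m
rate = 4.026 m / 242 years = 0.0166 m/yr = 16.6 mm/yr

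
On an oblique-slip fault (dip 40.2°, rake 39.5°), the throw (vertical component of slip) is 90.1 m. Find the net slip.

dip-slip = throw / sin(dip) = 90.1 / sin(40.2°) = 139.6 m
net slip = dip-slip / sin(rake) = 139.6 / sin(39.5°) = 219 m

219 m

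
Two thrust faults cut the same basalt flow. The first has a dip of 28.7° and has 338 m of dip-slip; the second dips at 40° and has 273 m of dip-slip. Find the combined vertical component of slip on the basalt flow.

throw_A = 338 × sin(28.7°) = 162.3 m
throw_B = 273 × sin(40°) = 175.5 m
total = 162.3 + 175.5 = 338 m

338 m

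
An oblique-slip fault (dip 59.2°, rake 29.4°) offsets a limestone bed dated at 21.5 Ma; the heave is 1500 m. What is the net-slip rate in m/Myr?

dip-slip = heave / cos(dip) = 1500 / cos(59.2°) = 2929 m
net slip = dip-slip / sin(rake) = 2929 / sin(29.4°) = 5967 m
rate = 5967 m / 21.5 Ma = 0.000278 m/yr = 278 m/Myr

278 m/Myr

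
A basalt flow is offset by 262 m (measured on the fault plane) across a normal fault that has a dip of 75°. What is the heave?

67.8 m

heave = dip-slip × cos(dip) = 262 m × cos(75°) = 67.8 m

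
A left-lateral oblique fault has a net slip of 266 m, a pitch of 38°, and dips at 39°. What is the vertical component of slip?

103 m

dip-slip = net slip × sin(rake) = 266 m × sin(38°) = 163.8 m
throw = dip-slip × sin(dip) = 163.8 × sin(39°) = 103 m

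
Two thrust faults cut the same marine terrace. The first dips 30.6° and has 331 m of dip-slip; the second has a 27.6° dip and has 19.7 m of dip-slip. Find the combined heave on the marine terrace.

302 m

heave_A = 331 × cos(30.6°) = 284.9 m
heave_B = 19.7 × cos(27.6°) = 17.46 m
total = 284.9 + 17.46 = 302 m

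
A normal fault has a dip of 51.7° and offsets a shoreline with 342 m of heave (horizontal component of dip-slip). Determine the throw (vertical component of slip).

throw = heave × tan(dip) = 342 × tan(51.7°) = 433 m

433 m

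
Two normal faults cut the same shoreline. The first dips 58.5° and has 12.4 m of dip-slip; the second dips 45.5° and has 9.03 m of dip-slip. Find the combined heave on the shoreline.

12.8 m

heave_A = 12.4 × cos(58.5°) = 6.479 m
heave_B = 9.03 × cos(45.5°) = 6.329 m
total = 6.479 + 6.329 = 12.8 m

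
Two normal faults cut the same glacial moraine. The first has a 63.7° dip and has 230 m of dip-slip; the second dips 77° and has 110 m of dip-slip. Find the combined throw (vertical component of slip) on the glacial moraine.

313 m

throw_A = 230 × sin(63.7°) = 206.2 m
throw_B = 110 × sin(77°) = 107.2 m
total = 206.2 + 107.2 = 313 m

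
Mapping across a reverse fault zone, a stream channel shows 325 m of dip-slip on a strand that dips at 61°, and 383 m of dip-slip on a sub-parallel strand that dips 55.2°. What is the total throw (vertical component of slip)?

throw_A = 325 × sin(61°) = 284.3 m
throw_B = 383 × sin(55.2°) = 314.5 m
total = 284.3 + 314.5 = 599 m

599 m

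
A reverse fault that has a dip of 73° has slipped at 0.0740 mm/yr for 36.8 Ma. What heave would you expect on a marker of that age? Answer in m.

dip-slip = rate × time = 0.0740 mm/yr × 36.8 Ma = 2723 m
heave = dip-slip × cos(dip) = 2723 × cos(73°) = 796 m

796 m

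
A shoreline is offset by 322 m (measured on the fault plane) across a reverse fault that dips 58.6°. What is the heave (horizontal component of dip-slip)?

168 m

heave = dip-slip × cos(dip) = 322 m × cos(58.6°) = 168 m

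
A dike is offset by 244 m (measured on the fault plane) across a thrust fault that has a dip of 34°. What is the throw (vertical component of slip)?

throw = dip-slip × sin(dip) = 244 m × sin(34°) = 136 m

136 m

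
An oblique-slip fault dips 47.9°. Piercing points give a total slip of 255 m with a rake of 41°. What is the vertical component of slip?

dip-slip = net slip × sin(rake) = 255 m × sin(41°) = 167.3 m
throw = dip-slip × sin(dip) = 167.3 × sin(47.9°) = 124 m

124 m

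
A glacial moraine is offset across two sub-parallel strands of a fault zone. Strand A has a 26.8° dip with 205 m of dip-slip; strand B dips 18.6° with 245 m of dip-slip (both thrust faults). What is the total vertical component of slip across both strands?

171 m

throw_A = 205 × sin(26.8°) = 92.43 m
throw_B = 245 × sin(18.6°) = 78.15 m
total = 92.43 + 78.15 = 171 m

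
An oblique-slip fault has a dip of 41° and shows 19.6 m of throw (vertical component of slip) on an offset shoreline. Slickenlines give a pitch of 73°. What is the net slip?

dip-slip = throw / sin(dip) = 19.6 / sin(41°) = 29.88 m
net slip = dip-slip / sin(rake) = 29.88 / sin(73°) = 31.2 m

31.2 m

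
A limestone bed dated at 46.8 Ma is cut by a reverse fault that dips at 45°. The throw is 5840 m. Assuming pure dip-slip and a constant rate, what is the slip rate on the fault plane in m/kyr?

0.176 m/kyr

dip-slip = throw / sin(dip) = 5840 m / sin(45°) = 8259 m
rate = 8259 m / 46.8 Ma = 0.000176 m/yr = 0.176 m/kyr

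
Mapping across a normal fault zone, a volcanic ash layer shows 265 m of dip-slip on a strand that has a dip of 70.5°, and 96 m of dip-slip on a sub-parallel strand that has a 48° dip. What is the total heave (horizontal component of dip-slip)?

heave_A = 265 × cos(70.5°) = 88.46 m
heave_B = 96 × cos(48°) = 64.24 m
total = 88.46 + 64.24 = 153 m

153 m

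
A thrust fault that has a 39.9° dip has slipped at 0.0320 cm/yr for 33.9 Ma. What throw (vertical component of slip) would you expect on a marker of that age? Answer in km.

6.96 km

dip-slip = rate × time = 0.0320 cm/yr × 33.9 Ma = 10850 m
throw = dip-slip × sin(dip) = 10850 × sin(39.9°) = 6960 m = 6.96 km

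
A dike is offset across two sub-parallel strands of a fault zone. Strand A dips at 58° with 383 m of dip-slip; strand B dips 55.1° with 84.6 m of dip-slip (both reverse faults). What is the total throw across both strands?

throw_A = 383 × sin(58°) = 324.8 m
throw_B = 84.6 × sin(55.1°) = 69.38 m
total = 324.8 + 69.38 = 394 m

394 m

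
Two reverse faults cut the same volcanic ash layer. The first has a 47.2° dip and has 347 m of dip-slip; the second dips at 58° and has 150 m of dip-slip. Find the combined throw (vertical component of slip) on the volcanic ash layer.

382 m

throw_A = 347 × sin(47.2°) = 254.6 m
throw_B = 150 × sin(58°) = 127.2 m
total = 254.6 + 127.2 = 382 m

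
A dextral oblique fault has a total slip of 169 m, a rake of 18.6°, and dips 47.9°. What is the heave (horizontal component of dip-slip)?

36.1 m

dip-slip = net slip × sin(rake) = 169 m × sin(18.6°) = 53.90 m
heave = dip-slip × cos(dip) = 53.90 × cos(47.9°) = 36.1 m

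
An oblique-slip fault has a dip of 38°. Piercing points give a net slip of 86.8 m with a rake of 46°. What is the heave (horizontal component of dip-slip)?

49.2 m

dip-slip = net slip × sin(rake) = 86.8 m × sin(46°) = 62.44 m
heave = dip-slip × cos(dip) = 62.44 × cos(38°) = 49.2 m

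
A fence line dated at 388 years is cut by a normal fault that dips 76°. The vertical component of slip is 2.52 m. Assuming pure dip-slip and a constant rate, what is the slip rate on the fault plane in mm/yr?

dip-slip = throw / sin(dip) = 2.52 m / sin(76°) = 2.597 m
rate = 2.597 m / 388 years = 0.00669 m/yr = 6.69 mm/yr

6.69 mm/yr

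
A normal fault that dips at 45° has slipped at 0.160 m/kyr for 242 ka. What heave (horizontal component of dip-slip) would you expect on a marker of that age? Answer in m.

dip-slip = rate × time = 0.160 m/kyr × 242 ka = 38.72 m
heave = dip-slip × cos(dip) = 38.72 × cos(45°) = 27.4 m

27.4 m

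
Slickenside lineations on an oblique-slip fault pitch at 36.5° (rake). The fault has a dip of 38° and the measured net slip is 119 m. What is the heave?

dip-slip = net slip × sin(rake) = 119 m × sin(36.5°) = 70.78 m
heave = dip-slip × cos(dip) = 70.78 × cos(38°) = 55.8 m

55.8 m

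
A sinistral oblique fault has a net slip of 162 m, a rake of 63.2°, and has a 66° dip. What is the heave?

58.8 m

dip-slip = net slip × sin(rake) = 162 m × sin(63.2°) = 144.6 m
heave = dip-slip × cos(dip) = 144.6 × cos(66°) = 58.8 m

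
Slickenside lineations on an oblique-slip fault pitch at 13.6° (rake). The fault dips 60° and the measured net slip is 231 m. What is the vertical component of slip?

47 m

dip-slip = net slip × sin(rake) = 231 m × sin(13.6°) = 54.32 m
throw = dip-slip × sin(dip) = 54.32 × sin(60°) = 47 m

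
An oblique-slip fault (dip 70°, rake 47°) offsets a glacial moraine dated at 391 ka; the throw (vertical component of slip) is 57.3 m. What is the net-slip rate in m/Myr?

213 m/Myr

dip-slip = throw / sin(dip) = 57.3 / sin(70°) = 60.98 m
net slip = dip-slip / sin(rake) = 60.98 / sin(47°) = 83.38 m
rate = 83.38 m / 391 ka = 0.000213 m/yr = 213 m/Myr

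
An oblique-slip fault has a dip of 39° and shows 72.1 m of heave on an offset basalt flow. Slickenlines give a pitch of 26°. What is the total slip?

212 m

dip-slip = heave / cos(dip) = 72.1 / cos(39°) = 92.78 m
net slip = dip-slip / sin(rake) = 92.78 / sin(26°) = 212 m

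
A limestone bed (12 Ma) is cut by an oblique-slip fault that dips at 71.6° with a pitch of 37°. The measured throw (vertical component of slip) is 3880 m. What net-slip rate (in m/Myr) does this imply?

dip-slip = throw / sin(dip) = 3880 / sin(71.6°) = 4089 m
net slip = dip-slip / sin(rake) = 4089 / sin(37°) = 6795 m
rate = 6795 m / 12 Ma = 0.000566 m/yr = 566 m/Myr

566 m/Myr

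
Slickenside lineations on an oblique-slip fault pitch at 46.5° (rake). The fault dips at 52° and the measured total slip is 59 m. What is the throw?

33.7 m

dip-slip = net slip × sin(rake) = 59 m × sin(46.5°) = 42.80 m
throw = dip-slip × sin(dip) = 42.80 × sin(52°) = 33.7 m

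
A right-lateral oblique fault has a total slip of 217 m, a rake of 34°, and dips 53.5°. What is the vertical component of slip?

97.5 m

dip-slip = net slip × sin(rake) = 217 m × sin(34°) = 121.3 m
throw = dip-slip × sin(dip) = 121.3 × sin(53.5°) = 97.5 m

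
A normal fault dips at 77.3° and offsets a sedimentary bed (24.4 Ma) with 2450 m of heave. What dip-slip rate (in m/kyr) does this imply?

dip-slip = heave / cos(dip) = 2450 m / cos(77.3°) = 11140 m
rate = 11140 m / 24.4 Ma = 0.000457 m/yr = 0.457 m/kyr

0.457 m/kyr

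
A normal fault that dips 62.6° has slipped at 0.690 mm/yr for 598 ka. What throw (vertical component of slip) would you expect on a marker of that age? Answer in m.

366 m

dip-slip = rate × time = 0.690 mm/yr × 598 ka = 412.6 m
throw = dip-slip × sin(dip) = 412.6 × sin(62.6°) = 366 m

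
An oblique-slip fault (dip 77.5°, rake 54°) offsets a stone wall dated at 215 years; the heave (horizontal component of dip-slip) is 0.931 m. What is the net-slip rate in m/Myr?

dip-slip = heave / cos(dip) = 0.931 / cos(77.5°) = 4.301 m
net slip = dip-slip / sin(rake) = 4.301 / sin(54°) = 5.317 m
rate = 5.317 m / 215 years = 0.0247 m/yr = 24700 m/Myr

24700 m/Myr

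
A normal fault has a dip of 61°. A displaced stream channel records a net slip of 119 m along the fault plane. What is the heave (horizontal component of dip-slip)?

57.7 m

heave = dip-slip × cos(dip) = 119 m × cos(61°) = 57.7 m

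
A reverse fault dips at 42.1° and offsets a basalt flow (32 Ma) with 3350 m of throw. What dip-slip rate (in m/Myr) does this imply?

dip-slip = throw / sin(dip) = 3350 m / sin(42.1°) = 4997 m
rate = 4997 m / 32 Ma = 0.000156 m/yr = 156 m/Myr

156 m/Myr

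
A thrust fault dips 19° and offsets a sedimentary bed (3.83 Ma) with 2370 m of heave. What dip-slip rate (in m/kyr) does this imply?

0.654 m/kyr

dip-slip = heave / cos(dip) = 2370 m / cos(19°) = 2507 m
rate = 2507 m / 3.83 Ma = 0.000654 m/yr = 0.654 m/kyr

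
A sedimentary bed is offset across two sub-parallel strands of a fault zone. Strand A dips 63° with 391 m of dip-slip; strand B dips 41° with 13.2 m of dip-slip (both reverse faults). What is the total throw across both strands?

throw_A = 391 × sin(63°) = 348.4 m
throw_B = 13.2 × sin(41°) = 8.660 m
total = 348.4 + 8.660 = 357 m

357 m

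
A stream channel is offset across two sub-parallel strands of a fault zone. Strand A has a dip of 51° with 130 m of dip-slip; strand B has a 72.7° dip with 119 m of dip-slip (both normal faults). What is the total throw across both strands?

throw_A = 130 × sin(51°) = 101 m
throw_B = 119 × sin(72.7°) = 113.6 m
total = 101 + 113.6 = 215 m

215 m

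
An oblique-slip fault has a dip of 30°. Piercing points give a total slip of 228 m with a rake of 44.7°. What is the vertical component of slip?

dip-slip = net slip × sin(rake) = 228 m × sin(44.7°) = 160.4 m
throw = dip-slip × sin(dip) = 160.4 × sin(30°) = 80.2 m

80.2 m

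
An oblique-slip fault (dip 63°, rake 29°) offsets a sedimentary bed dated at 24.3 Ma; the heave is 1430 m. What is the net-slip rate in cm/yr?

0.0267 cm/yr

dip-slip = heave / cos(dip) = 1430 / cos(63°) = 3150 m
net slip = dip-slip / sin(rake) = 3150 / sin(29°) = 6497 m
rate = 6497 m / 24.3 Ma = 0.000267 m/yr = 0.0267 cm/yr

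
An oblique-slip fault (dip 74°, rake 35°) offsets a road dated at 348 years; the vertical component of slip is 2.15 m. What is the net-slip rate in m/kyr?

dip-slip = throw / sin(dip) = 2.15 / sin(74°) = 2.237 m
net slip = dip-slip / sin(rake) = 2.237 / sin(35°) = 3.899 m
rate = 3.899 m / 348 years = 0.0112 m/yr = 11.2 m/kyr

11.2 m/kyr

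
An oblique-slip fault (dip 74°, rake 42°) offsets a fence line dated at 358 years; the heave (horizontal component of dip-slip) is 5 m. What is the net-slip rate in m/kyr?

dip-slip = heave / cos(dip) = 5 / cos(74°) = 18.14 m
net slip = dip-slip / sin(rake) = 18.14 / sin(42°) = 27.11 m
rate = 27.11 m / 358 years = 0.0757 m/yr = 75.7 m/kyr

75.7 m/kyr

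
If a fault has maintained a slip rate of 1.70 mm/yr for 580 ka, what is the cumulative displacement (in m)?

slip = rate × time = 1.70 mm/yr × 580 ka = 986 m

986 m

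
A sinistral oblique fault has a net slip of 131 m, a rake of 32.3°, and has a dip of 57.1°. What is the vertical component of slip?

dip-slip = net slip × sin(rake) = 131 m × sin(32.3°) = 70 m
throw = dip-slip × sin(dip) = 70 × sin(57.1°) = 58.8 m

58.8 m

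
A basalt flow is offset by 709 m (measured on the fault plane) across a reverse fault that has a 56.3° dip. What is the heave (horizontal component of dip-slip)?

heave = dip-slip × cos(dip) = 709 m × cos(56.3°) = 393 m

393 m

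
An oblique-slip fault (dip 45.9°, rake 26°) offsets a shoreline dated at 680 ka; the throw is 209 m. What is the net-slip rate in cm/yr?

0.0976 cm/yr

dip-slip = throw / sin(dip) = 209 / sin(45.9°) = 291 m
net slip = dip-slip / sin(rake) = 291 / sin(26°) = 663.9 m
rate = 663.9 m / 680 ka = 0.000976 m/yr = 0.0976 cm/yr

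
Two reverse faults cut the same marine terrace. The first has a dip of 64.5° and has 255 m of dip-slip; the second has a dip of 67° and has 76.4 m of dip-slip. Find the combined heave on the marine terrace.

heave_A = 255 × cos(64.5°) = 109.8 m
heave_B = 76.4 × cos(67°) = 29.85 m
total = 109.8 + 29.85 = 140 m

140 m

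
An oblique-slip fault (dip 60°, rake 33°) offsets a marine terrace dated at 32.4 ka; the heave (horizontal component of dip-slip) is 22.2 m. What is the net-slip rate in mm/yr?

dip-slip = heave / cos(dip) = 22.2 / cos(60°) = 44.40 m
net slip = dip-slip / sin(rake) = 44.40 / sin(33°) = 81.52 m
rate = 81.52 m / 32.4 ka = 0.00252 m/yr = 2.52 mm/yr

2.52 mm/yr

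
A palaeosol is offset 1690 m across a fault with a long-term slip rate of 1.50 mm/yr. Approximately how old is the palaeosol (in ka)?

1130 ka

age = offset / rate = 1690 m / (1.50 mm/yr) = 1.13e+06 yr = 1130 ka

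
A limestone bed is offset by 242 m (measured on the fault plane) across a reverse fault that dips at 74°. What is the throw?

233 m

throw = dip-slip × sin(dip) = 242 m × sin(74°) = 233 m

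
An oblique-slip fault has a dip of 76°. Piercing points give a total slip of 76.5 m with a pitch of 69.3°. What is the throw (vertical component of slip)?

69.4 m

dip-slip = net slip × sin(rake) = 76.5 m × sin(69.3°) = 71.56 m
throw = dip-slip × sin(dip) = 71.56 × sin(76°) = 69.4 m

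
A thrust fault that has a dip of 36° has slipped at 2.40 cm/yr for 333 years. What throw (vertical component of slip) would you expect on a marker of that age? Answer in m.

4.70 m

dip-slip = rate × time = 2.40 cm/yr × 333 years = 7.992 m
throw = dip-slip × sin(dip) = 7.992 × sin(36°) = 4.70 m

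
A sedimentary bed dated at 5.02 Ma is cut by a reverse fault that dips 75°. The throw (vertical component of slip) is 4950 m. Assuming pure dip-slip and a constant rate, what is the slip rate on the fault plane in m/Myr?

dip-slip = throw / sin(dip) = 4950 m / sin(75°) = 5125 m
rate = 5125 m / 5.02 Ma = 0.00102 m/yr = 1020 m/Myr

1020 m/Myr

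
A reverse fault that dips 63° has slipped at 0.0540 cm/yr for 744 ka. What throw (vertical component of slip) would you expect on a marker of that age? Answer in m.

358 m

dip-slip = rate × time = 0.0540 cm/yr × 744 ka = 401.8 m
throw = dip-slip × sin(dip) = 401.8 × sin(63°) = 358 m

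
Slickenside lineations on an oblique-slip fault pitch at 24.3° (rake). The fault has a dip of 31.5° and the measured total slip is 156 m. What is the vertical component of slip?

33.5 m

dip-slip = net slip × sin(rake) = 156 m × sin(24.3°) = 64.20 m
throw = dip-slip × sin(dip) = 64.20 × sin(31.5°) = 33.5 m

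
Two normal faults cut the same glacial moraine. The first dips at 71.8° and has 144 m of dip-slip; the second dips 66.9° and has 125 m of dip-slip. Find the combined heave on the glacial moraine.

heave_A = 144 × cos(71.8°) = 44.98 m
heave_B = 125 × cos(66.9°) = 49.04 m
total = 44.98 + 49.04 = 94 m

94 m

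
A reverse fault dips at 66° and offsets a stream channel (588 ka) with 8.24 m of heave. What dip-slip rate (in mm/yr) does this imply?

0.0345 mm/yr

dip-slip = heave / cos(dip) = 8.24 m / cos(66°) = 20.26 m
rate = 20.26 m / 588 ka = 0.0000345 m/yr = 0.0345 mm/yr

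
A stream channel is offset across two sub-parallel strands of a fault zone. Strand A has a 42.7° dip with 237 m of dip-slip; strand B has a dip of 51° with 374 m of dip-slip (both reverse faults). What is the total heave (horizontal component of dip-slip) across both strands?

heave_A = 237 × cos(42.7°) = 174.2 m
heave_B = 374 × cos(51°) = 235.4 m
total = 174.2 + 235.4 = 410 m

410 m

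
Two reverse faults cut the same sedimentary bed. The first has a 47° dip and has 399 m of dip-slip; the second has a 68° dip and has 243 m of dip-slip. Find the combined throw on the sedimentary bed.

throw_A = 399 × sin(47°) = 291.8 m
throw_B = 243 × sin(68°) = 225.3 m
total = 291.8 + 225.3 = 517 m

517 m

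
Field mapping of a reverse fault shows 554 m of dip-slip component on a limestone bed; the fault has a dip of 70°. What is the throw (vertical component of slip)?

521 m

throw = dip-slip × sin(dip) = 554 m × sin(70°) = 521 m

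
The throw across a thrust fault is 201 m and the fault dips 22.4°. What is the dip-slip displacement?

dip-slip = throw / sin(dip) = 201 / sin(22.4°) = 527 m

527 m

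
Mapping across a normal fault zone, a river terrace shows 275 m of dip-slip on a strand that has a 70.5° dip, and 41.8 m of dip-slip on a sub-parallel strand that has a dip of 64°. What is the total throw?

throw_A = 275 × sin(70.5°) = 259.2 m
throw_B = 41.8 × sin(64°) = 37.57 m
total = 259.2 + 37.57 = 297 m

297 m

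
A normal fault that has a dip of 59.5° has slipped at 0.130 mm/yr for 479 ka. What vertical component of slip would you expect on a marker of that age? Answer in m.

53.7 m

dip-slip = rate × time = 0.130 mm/yr × 479 ka = 62.27 m
throw = dip-slip × sin(dip) = 62.27 × sin(59.5°) = 53.7 m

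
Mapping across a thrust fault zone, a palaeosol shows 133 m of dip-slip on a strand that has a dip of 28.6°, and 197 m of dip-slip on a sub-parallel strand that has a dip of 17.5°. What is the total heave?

305 m

heave_A = 133 × cos(28.6°) = 116.8 m
heave_B = 197 × cos(17.5°) = 187.9 m
total = 116.8 + 187.9 = 305 m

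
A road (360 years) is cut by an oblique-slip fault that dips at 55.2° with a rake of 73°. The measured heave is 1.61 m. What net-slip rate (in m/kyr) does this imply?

8.19 m/kyr

dip-slip = heave / cos(dip) = 1.61 / cos(55.2°) = 2.821 m
net slip = dip-slip / sin(rake) = 2.821 / sin(73°) = 2.950 m
rate = 2.950 m / 360 years = 0.00819 m/yr = 8.19 m/kyr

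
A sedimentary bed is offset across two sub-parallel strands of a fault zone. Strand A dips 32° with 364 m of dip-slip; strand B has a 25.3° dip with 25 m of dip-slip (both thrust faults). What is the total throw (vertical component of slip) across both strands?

throw_A = 364 × sin(32°) = 192.9 m
throw_B = 25 × sin(25.3°) = 10.68 m
total = 192.9 + 10.68 = 204 m

204 m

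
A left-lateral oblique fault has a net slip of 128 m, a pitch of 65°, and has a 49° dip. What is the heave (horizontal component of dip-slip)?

76.1 m

dip-slip = net slip × sin(rake) = 128 m × sin(65°) = 116 m
heave = dip-slip × cos(dip) = 116 × cos(49°) = 76.1 m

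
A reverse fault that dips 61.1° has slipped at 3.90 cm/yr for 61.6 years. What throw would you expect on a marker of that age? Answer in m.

dip-slip = rate × time = 3.90 cm/yr × 61.6 years = 2.402 m
throw = dip-slip × sin(dip) = 2.402 × sin(61.1°) = 2.10 m

2.10 m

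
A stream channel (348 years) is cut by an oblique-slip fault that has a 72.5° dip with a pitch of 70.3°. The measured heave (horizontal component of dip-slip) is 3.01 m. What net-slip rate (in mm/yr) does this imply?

dip-slip = heave / cos(dip) = 3.01 / cos(72.5°) = 10.01 m
net slip = dip-slip / sin(rake) = 10.01 / sin(70.3°) = 10.63 m
rate = 10.63 m / 348 years = 0.0306 m/yr = 30.6 mm/yr

30.6 mm/yr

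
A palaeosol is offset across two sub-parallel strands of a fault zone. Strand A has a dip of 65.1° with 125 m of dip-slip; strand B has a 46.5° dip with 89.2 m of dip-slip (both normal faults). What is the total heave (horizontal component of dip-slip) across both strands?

heave_A = 125 × cos(65.1°) = 52.63 m
heave_B = 89.2 × cos(46.5°) = 61.40 m
total = 52.63 + 61.40 = 114 m

114 m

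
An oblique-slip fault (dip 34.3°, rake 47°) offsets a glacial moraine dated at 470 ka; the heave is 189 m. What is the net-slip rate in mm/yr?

0.666 mm/yr

dip-slip = heave / cos(dip) = 189 / cos(34.3°) = 228.8 m
net slip = dip-slip / sin(rake) = 228.8 / sin(47°) = 312.8 m
rate = 312.8 m / 470 ka = 0.000666 m/yr = 0.666 mm/yr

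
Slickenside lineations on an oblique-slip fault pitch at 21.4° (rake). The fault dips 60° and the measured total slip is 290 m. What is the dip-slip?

dip-slip = net slip × sin(rake) = 290 m × sin(21.4°) = 106 m

106 m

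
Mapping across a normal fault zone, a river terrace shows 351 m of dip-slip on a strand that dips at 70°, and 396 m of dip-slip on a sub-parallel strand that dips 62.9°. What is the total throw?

682 m

throw_A = 351 × sin(70°) = 329.8 m
throw_B = 396 × sin(62.9°) = 352.5 m
total = 329.8 + 352.5 = 682 m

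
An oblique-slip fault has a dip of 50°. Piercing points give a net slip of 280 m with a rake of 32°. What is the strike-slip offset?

237 m

strike-slip = net slip × cos(rake) = 280 m × cos(32°) = 237 m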